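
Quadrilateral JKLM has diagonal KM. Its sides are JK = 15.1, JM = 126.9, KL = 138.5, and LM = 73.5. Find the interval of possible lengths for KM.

From triangle JKM: |15.1 − 126.9| < KM < 15.1 + 126.9, i.e. 111.8 < KM < 142.0.
From triangle LKM: 65.0 < KM < 212.0.
Both must hold, so KM lies in the intersection.

111.8 < KM < 142.0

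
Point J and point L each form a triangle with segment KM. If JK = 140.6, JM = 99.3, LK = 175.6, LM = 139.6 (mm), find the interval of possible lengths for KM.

From triangle JKM: |140.6 − 99.3| < KM < 140.6 + 99.3, i.e. 41.3 < KM < 239.9.
From triangle LKM: 36.0 < KM < 315.2.
Both must hold, so KM lies in the intersection.

41.3 < KM < 239.9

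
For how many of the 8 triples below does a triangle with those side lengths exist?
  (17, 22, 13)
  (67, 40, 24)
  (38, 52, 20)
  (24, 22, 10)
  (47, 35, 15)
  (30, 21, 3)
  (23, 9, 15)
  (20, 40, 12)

5

(13,17,22): 13+17 > 22 → valid
(24,40,67): 24+40 ≤ 67 → not valid
(20,38,52): 20+38 > 52 → valid
(10,22,24): 10+22 > 24 → valid
(15,35,47): 15+35 > 47 → valid
(3,21,30): 3+21 ≤ 30 → not valid
(9,15,23): 9+15 > 23 → valid
(12,20,40): 12+20 ≤ 40 → not valid
5 of the 8 triples form a triangle.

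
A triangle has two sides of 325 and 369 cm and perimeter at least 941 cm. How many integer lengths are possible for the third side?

447

Triangle inequality: 44 < x < 694. Perimeter ≥ 941 gives x ≥ 941 − 325 − 369 = 247.
So 247 ≤ x < 694; integers 247 through 693: 447 values.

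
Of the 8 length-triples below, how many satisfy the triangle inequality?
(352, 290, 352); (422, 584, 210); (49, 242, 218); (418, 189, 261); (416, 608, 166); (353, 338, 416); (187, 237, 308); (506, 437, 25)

6

(290,352,352): 290+352 > 352 → valid
(210,422,584): 210+422 > 584 → valid
(49,218,242): 49+218 > 242 → valid
(189,261,418): 189+261 > 418 → valid
(166,416,608): 166+416 ≤ 608 → not valid
(338,353,416): 338+353 > 416 → valid
(187,237,308): 187+237 > 308 → valid
(25,437,506): 25+437 ≤ 506 → not valid
6 of the 8 triples form a triangle.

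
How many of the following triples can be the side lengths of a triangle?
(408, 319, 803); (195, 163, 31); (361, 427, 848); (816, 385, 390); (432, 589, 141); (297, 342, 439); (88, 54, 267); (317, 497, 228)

2

(319,408,803): 319+408 ≤ 803 → not valid
(31,163,195): 31+163 ≤ 195 → not valid
(361,427,848): 361+427 ≤ 848 → not valid
(385,390,816): 385+390 ≤ 816 → not valid
(141,432,589): 141+432 ≤ 589 → not valid
(297,342,439): 297+342 > 439 → valid
(54,88,267): 54+88 ≤ 267 → not valid
(228,317,497): 228+317 > 497 → valid
2 of the 8 triples form a triangle.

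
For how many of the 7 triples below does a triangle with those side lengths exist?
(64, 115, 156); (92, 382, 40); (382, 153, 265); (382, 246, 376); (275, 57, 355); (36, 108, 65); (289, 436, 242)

(64,115,156): 64+115 > 156 → valid
(40,92,382): 40+92 ≤ 382 → not valid
(153,265,382): 153+265 > 382 → valid
(246,376,382): 246+376 > 382 → valid
(57,275,355): 57+275 ≤ 355 → not valid
(36,65,108): 36+65 ≤ 108 → not valid
(242,289,436): 242+289 > 436 → valid
4 of the 7 triples form a triangle.

4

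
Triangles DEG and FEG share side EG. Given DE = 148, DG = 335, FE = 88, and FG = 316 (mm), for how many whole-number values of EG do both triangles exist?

From triangle DEG: 187 < EG < 483.
From triangle FEG: 228 < EG < 404.
Intersection: 228 < EG < 404, so integers 229 through 403: 175 values.

175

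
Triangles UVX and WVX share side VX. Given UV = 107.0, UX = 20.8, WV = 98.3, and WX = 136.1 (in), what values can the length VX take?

From triangle UVX: |107.0 − 20.8| < VX < 107.0 + 20.8, i.e. 86.2 < VX < 127.8.
From triangle WVX: 37.8 < VX < 234.4.
Both must hold, so VX lies in the intersection.

86.2 < VX < 127.8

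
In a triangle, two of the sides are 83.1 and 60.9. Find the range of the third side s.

22.2 < s < 144.0

By the triangle inequality, s must be less than 83.1 + 60.9 = 144.0 and greater than |83.1 − 60.9| = 22.2.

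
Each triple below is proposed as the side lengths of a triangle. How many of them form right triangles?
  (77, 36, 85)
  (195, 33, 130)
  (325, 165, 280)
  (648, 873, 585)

3

(77,36,85): 36²+77² = 7225 = 85² → right
(195,33,130): 33+130 ≤ 195, not a triangle
(325,165,280): 165²+280² = 105625 = 325² → right
(648,873,585): 585²+648² = 762129 = 873² → right
3 of the 4 are right.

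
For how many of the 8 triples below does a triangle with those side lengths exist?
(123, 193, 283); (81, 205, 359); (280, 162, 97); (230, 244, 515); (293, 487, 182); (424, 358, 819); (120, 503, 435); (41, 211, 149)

(123,193,283): 123+193 > 283 → valid
(81,205,359): 81+205 ≤ 359 → not valid
(97,162,280): 97+162 ≤ 280 → not valid
(230,244,515): 230+244 ≤ 515 → not valid
(182,293,487): 182+293 ≤ 487 → not valid
(358,424,819): 358+424 ≤ 819 → not valid
(120,435,503): 120+435 > 503 → valid
(41,149,211): 41+149 ≤ 211 → not valid
2 of the 8 triples form a triangle.

2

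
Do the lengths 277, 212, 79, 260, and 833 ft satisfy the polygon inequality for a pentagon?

No

For a pentagon, each side must be shorter than the sum of the others.
Here the longest side is 833, but the remaining 4 sides sum to only 828.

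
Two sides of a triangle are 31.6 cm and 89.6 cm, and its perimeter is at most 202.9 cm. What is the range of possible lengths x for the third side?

58.0 < x ≤ 81.7 cm

Triangle inequality alone gives 58.0 < x < 121.2.
The perimeter condition gives x ≤ 202.9 − 31.6 − 89.6 = 81.7.
Intersecting the two: 58.0 < x ≤ 81.7.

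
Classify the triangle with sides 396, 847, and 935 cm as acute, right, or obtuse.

right

Compare the square of the longest side to the sum of squares of the other two: 396² + 847² = 874225 = 935².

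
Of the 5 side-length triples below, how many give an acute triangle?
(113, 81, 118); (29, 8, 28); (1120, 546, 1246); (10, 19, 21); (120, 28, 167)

(113,81,118): 81²+113² = 19330 > 13924 = 118² → acute
(29,8,28): 8²+28² = 848 > 841 = 29² → acute
(1120,546,1246): 546²+1120² = 1552516 = 1246² → right
(10,19,21): 10²+19² = 461 > 441 = 21² → acute
(120,28,167): 28+120 ≤ 167, not a triangle
3 of the 5 are acute.

3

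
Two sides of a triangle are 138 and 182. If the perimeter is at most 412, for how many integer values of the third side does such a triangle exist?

Triangle inequality: 44 < x < 320. Perimeter ≤ 412 gives x ≤ 412 − 138 − 182 = 92.
So 44 < x ≤ 92; integers 45 through 92: 48 values.

48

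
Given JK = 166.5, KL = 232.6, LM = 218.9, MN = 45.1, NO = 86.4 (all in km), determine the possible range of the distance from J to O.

0 ≤ JO ≤ 749.5 km

The maximum is all hops collinear in one direction: 166.5 + 232.6 + 218.9 + 45.1 + 86.4 = 749.5.
The longest hop is 232.6; the others sum to 516.9. Since 232.6 ≤ 516.9, the path can fold back on itself completely, so the minimum distance is 0.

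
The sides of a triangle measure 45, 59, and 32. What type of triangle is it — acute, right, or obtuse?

obtuse

Compare the square of the longest side to the sum of squares of the other two: 32² + 45² = 3049 < 3481 = 59².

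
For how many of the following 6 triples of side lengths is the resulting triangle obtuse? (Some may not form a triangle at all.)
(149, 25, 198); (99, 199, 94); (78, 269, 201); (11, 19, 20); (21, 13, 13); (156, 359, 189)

2

(149,25,198): 25+149 ≤ 198, not a triangle
(99,199,94): 94+99 ≤ 199, not a triangle
(78,269,201): 78²+201² = 46485 < 72361 = 269² → obtuse
(11,19,20): 11²+19² = 482 > 400 = 20² → acute
(21,13,13): 13²+13² = 338 < 441 = 21² → obtuse
(156,359,189): 156+189 ≤ 359, not a triangle
2 of the 6 are obtuse.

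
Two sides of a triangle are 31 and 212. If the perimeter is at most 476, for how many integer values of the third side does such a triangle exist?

52

Triangle inequality: 181 < x < 243. Perimeter ≤ 476 gives x ≤ 476 − 31 − 212 = 233.
So 181 < x ≤ 233; integers 182 through 233: 52 values.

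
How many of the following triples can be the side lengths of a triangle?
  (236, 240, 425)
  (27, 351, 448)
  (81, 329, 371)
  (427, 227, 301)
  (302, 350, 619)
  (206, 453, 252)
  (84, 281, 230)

(236,240,425): 236+240 > 425 → valid
(27,351,448): 27+351 ≤ 448 → not valid
(81,329,371): 81+329 > 371 → valid
(227,301,427): 227+301 > 427 → valid
(302,350,619): 302+350 > 619 → valid
(206,252,453): 206+252 > 453 → valid
(84,230,281): 84+230 > 281 → valid
6 of the 7 triples form a triangle.

6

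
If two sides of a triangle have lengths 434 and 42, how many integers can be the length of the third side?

The third side lies in the open interval (392, 476).
Integers from 393 to 475 inclusive: 475 − 393 + 1 = 83.

83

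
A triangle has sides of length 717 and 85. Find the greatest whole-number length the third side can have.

The third side must be strictly less than 717 + 85 = 802.
The largest integer below 802 is 801.

801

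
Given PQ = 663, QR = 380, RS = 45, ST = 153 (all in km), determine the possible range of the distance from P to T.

85 ≤ PT ≤ 1241 km

The maximum is all hops collinear in one direction: 663 + 380 + 45 + 153 = 1241.
The longest hop is 663; the others sum to 578. Folding the others back against it leaves at least 663 − 578 = 85.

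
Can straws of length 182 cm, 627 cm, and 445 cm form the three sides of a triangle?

The two shorter sides sum to 627, exactly equal to the longest side 627.
That gives only a degenerate (flat) triangle — the inequality must be strict.

No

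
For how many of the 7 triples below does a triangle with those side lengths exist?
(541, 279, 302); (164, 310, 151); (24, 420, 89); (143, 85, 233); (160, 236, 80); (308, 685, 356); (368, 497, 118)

3

(279,302,541): 279+302 > 541 → valid
(151,164,310): 151+164 > 310 → valid
(24,89,420): 24+89 ≤ 420 → not valid
(85,143,233): 85+143 ≤ 233 → not valid
(80,160,236): 80+160 > 236 → valid
(308,356,685): 308+356 ≤ 685 → not valid
(118,368,497): 118+368 ≤ 497 → not valid
3 of the 7 triples form a triangle.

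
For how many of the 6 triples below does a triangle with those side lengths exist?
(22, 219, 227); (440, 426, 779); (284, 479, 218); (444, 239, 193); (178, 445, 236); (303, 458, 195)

(22,219,227): 22+219 > 227 → valid
(426,440,779): 426+440 > 779 → valid
(218,284,479): 218+284 > 479 → valid
(193,239,444): 193+239 ≤ 444 → not valid
(178,236,445): 178+236 ≤ 445 → not valid
(195,303,458): 195+303 > 458 → valid
4 of the 6 triples form a triangle.

4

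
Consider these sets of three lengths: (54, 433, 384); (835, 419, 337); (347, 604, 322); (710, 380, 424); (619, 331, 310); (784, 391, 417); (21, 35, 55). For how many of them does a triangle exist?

6

(54,384,433): 54+384 > 433 → valid
(337,419,835): 337+419 ≤ 835 → not valid
(322,347,604): 322+347 > 604 → valid
(380,424,710): 380+424 > 710 → valid
(310,331,619): 310+331 > 619 → valid
(391,417,784): 391+417 > 784 → valid
(21,35,55): 21+35 > 55 → valid
6 of the 7 triples form a triangle.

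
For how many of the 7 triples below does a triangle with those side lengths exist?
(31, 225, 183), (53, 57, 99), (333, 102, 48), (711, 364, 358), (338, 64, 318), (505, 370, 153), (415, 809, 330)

(31,183,225): 31+183 ≤ 225 → not valid
(53,57,99): 53+57 > 99 → valid
(48,102,333): 48+102 ≤ 333 → not valid
(358,364,711): 358+364 > 711 → valid
(64,318,338): 64+318 > 338 → valid
(153,370,505): 153+370 > 505 → valid
(330,415,809): 330+415 ≤ 809 → not valid
4 of the 7 triples form a triangle.

4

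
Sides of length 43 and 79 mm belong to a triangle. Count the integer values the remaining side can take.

85

The third side lies in the open interval (36, 122).
Integers from 37 to 121 inclusive: 121 − 37 + 1 = 85.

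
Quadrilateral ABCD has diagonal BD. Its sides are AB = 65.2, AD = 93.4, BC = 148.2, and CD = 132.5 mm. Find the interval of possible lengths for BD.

28.2 < BD < 158.6

From triangle ABD: |65.2 − 93.4| < BD < 65.2 + 93.4, i.e. 28.2 < BD < 158.6.
From triangle CBD: 15.7 < BD < 280.7.
Both must hold, so BD lies in the intersection.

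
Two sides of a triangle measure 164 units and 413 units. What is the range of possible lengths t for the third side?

By the triangle inequality, t must be less than 164 + 413 = 577 and greater than |164 − 413| = 249.

249 < t < 577 (units)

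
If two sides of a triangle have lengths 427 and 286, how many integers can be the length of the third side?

571

The third side lies in the open interval (141, 713).
Integers from 142 to 712 inclusive: 712 − 142 + 1 = 571.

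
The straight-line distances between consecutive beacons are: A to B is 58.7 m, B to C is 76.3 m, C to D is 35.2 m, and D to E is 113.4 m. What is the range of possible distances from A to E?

The maximum is all hops collinear in one direction: 58.7 + 76.3 + 35.2 + 113.4 = 283.6.
The longest hop is 113.4; the others sum to 170.2. Since 113.4 ≤ 170.2, the path can fold back on itself completely, so the minimum distance is 0.

0 ≤ AE ≤ 283.6 m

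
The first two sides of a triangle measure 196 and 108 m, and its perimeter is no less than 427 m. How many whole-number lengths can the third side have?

Triangle inequality: 88 < x < 304. Perimeter ≥ 427 gives x ≥ 427 − 196 − 108 = 123.
So 123 ≤ x < 304; integers 123 through 303: 181 values.

181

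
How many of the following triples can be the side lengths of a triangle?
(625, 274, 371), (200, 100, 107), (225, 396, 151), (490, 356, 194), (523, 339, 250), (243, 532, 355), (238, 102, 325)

6

(274,371,625): 274+371 > 625 → valid
(100,107,200): 100+107 > 200 → valid
(151,225,396): 151+225 ≤ 396 → not valid
(194,356,490): 194+356 > 490 → valid
(250,339,523): 250+339 > 523 → valid
(243,355,532): 243+355 > 532 → valid
(102,238,325): 102+238 > 325 → valid
6 of the 7 triples form a triangle.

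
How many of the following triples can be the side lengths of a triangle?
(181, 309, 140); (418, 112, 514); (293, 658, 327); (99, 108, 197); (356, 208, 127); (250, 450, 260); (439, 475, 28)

(140,181,309): 140+181 > 309 → valid
(112,418,514): 112+418 > 514 → valid
(293,327,658): 293+327 ≤ 658 → not valid
(99,108,197): 99+108 > 197 → valid
(127,208,356): 127+208 ≤ 356 → not valid
(250,260,450): 250+260 > 450 → valid
(28,439,475): 28+439 ≤ 475 → not valid
4 of the 7 triples form a triangle.

4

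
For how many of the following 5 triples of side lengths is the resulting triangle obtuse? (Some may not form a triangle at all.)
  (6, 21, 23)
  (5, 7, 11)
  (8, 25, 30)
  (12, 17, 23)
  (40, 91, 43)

(6,21,23): 6²+21² = 477 < 529 = 23² → obtuse
(5,7,11): 5²+7² = 74 < 121 = 11² → obtuse
(8,25,30): 8²+25² = 689 < 900 = 30² → obtuse
(12,17,23): 12²+17² = 433 < 529 = 23² → obtuse
(40,91,43): 40+43 ≤ 91, not a triangle
4 of the 5 are obtuse.

4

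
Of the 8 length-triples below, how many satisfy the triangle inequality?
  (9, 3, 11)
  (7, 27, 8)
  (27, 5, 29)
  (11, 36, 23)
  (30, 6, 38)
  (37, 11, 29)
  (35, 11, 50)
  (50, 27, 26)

4

(3,9,11): 3+9 > 11 → valid
(7,8,27): 7+8 ≤ 27 → not valid
(5,27,29): 5+27 > 29 → valid
(11,23,36): 11+23 ≤ 36 → not valid
(6,30,38): 6+30 ≤ 38 → not valid
(11,29,37): 11+29 > 37 → valid
(11,35,50): 11+35 ≤ 50 → not valid
(26,27,50): 26+27 > 50 → valid
4 of the 8 triples form a triangle.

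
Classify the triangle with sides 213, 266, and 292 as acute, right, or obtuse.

Compare the square of the longest side to the sum of squares of the other two: 213² + 266² = 116125 > 85264 = 292².

acute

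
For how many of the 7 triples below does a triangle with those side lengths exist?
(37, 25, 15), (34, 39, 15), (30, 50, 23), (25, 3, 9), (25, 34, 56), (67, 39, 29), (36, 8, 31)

6

(15,25,37): 15+25 > 37 → valid
(15,34,39): 15+34 > 39 → valid
(23,30,50): 23+30 > 50 → valid
(3,9,25): 3+9 ≤ 25 → not valid
(25,34,56): 25+34 > 56 → valid
(29,39,67): 29+39 > 67 → valid
(8,31,36): 8+31 > 36 → valid
6 of the 7 triples form a triangle.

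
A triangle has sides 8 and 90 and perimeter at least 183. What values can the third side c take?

Triangle inequality alone gives 82 < c < 98.
The perimeter condition gives c ≥ 183 − 8 − 90 = 85.
Intersecting the two: 85 ≤ c < 98.

85 ≤ c < 98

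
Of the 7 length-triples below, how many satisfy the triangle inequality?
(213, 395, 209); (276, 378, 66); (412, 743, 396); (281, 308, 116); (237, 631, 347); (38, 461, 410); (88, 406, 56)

(209,213,395): 209+213 > 395 → valid
(66,276,378): 66+276 ≤ 378 → not valid
(396,412,743): 396+412 > 743 → valid
(116,281,308): 116+281 > 308 → valid
(237,347,631): 237+347 ≤ 631 → not valid
(38,410,461): 38+410 ≤ 461 → not valid
(56,88,406): 56+88 ≤ 406 → not valid
3 of the 7 triples form a triangle.

3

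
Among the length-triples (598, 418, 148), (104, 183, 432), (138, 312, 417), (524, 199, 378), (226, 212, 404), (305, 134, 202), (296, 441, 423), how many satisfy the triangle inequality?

5

(148,418,598): 148+418 ≤ 598 → not valid
(104,183,432): 104+183 ≤ 432 → not valid
(138,312,417): 138+312 > 417 → valid
(199,378,524): 199+378 > 524 → valid
(212,226,404): 212+226 > 404 → valid
(134,202,305): 134+202 > 305 → valid
(296,423,441): 296+423 > 441 → valid
5 of the 7 triples form a triangle.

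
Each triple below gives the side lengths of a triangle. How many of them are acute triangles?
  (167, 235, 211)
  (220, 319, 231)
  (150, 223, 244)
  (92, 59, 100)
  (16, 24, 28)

(167,235,211): 167²+211² = 72410 > 55225 = 235² → acute
(220,319,231): 220²+231² = 101761 = 319² → right
(150,223,244): 150²+223² = 72229 > 59536 = 244² → acute
(92,59,100): 59²+92² = 11945 > 10000 = 100² → acute
(16,24,28): 16²+24² = 832 > 784 = 28² → acute
4 of the 5 are acute.

4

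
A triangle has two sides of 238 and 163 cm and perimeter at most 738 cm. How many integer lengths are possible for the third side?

262

Triangle inequality: 75 < x < 401. Perimeter ≤ 738 gives x ≤ 738 − 238 − 163 = 337.
So 75 < x ≤ 337; integers 76 through 337: 262 values.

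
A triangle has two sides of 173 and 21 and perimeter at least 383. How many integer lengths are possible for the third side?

5

Triangle inequality: 152 < x < 194. Perimeter ≥ 383 gives x ≥ 383 − 173 − 21 = 189.
So 189 ≤ x < 194; integers 189 through 193: 5 values.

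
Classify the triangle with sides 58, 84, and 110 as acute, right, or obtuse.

obtuse

Compare the square of the longest side to the sum of squares of the other two: 58² + 84² = 10420 < 12100 = 110².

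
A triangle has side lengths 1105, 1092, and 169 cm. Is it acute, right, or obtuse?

right

Compare the square of the longest side to the sum of squares of the other two: 169² + 1092² = 1221025 = 1105².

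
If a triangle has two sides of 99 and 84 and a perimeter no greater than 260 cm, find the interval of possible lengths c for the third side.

15 < c ≤ 77 cm

Triangle inequality alone gives 15 < c < 183.
The perimeter condition gives c ≤ 260 − 99 − 84 = 77.
Intersecting the two: 15 < c ≤ 77.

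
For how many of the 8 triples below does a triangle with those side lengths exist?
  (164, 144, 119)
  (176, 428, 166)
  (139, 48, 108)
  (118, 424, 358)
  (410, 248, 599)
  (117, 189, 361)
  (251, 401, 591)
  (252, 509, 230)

(119,144,164): 119+144 > 164 → valid
(166,176,428): 166+176 ≤ 428 → not valid
(48,108,139): 48+108 > 139 → valid
(118,358,424): 118+358 > 424 → valid
(248,410,599): 248+410 > 599 → valid
(117,189,361): 117+189 ≤ 361 → not valid
(251,401,591): 251+401 > 591 → valid
(230,252,509): 230+252 ≤ 509 → not valid
5 of the 8 triples form a triangle.

5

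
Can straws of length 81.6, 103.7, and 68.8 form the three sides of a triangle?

The longest side is 103.7, and the other two sum to 150.4.
Since 150.4 > 103.7, the triangle inequality holds.

Yes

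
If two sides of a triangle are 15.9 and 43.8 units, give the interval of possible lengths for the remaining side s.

By the triangle inequality, s must be less than 15.9 + 43.8 = 59.7 and greater than |15.9 − 43.8| = 27.9.

27.9 < s < 59.7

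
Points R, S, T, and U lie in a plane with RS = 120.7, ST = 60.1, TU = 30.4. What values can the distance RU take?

The maximum is all hops collinear in one direction: 120.7 + 60.1 + 30.4 = 211.2.
The longest hop is 120.7; the others sum to 90.5. Folding the others back against it leaves at least 120.7 − 90.5 = 30.2.

30.2 ≤ RU ≤ 211.2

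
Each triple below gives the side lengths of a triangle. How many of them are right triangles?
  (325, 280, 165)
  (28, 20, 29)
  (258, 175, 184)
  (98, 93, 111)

1

(325,280,165): 165²+280² = 105625 = 325² → right
(28,20,29): 20²+28² = 1184 > 841 = 29² → acute
(258,175,184): 175²+184² = 64481 < 66564 = 258² → obtuse
(98,93,111): 93²+98² = 18253 > 12321 = 111² → acute
1 of the 4 is right.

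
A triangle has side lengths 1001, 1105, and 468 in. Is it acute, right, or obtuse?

Compare the square of the longest side to the sum of squares of the other two: 468² + 1001² = 1221025 = 1105².

right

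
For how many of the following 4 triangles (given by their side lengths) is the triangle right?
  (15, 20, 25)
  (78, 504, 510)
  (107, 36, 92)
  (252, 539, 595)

(15,20,25): 15²+20² = 625 = 25² → right
(78,504,510): 78²+504² = 260100 = 510² → right
(107,36,92): 36²+92² = 9760 < 11449 = 107² → obtuse
(252,539,595): 252²+539² = 354025 = 595² → right
3 of the 4 are right.

3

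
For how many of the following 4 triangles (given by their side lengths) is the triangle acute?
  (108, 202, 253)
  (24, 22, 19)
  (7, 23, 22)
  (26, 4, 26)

3

(108,202,253): 108²+202² = 52468 < 64009 = 253² → obtuse
(24,22,19): 19²+22² = 845 > 576 = 24² → acute
(7,23,22): 7²+22² = 533 > 529 = 23² → acute
(26,4,26): 4²+26² = 692 > 676 = 26² → acute
3 of the 4 are acute.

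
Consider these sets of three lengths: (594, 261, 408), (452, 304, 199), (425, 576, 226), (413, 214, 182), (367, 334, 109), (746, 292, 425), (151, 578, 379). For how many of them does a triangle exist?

4

(261,408,594): 261+408 > 594 → valid
(199,304,452): 199+304 > 452 → valid
(226,425,576): 226+425 > 576 → valid
(182,214,413): 182+214 ≤ 413 → not valid
(109,334,367): 109+334 > 367 → valid
(292,425,746): 292+425 ≤ 746 → not valid
(151,379,578): 151+379 ≤ 578 → not valid
4 of the 7 triples form a triangle.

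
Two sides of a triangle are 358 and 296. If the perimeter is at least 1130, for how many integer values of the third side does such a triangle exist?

178

Triangle inequality: 62 < x < 654. Perimeter ≥ 1130 gives x ≥ 1130 − 358 − 296 = 476.
So 476 ≤ x < 654; integers 476 through 653: 178 values.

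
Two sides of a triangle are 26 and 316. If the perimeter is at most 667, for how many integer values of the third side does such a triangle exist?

Triangle inequality: 290 < x < 342. Perimeter ≤ 667 gives x ≤ 667 − 26 − 316 = 325.
So 290 < x ≤ 325; integers 291 through 325: 35 values.

35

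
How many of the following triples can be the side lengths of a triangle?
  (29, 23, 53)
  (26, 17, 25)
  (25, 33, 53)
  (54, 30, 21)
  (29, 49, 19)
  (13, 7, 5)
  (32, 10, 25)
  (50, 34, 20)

4

(23,29,53): 23+29 ≤ 53 → not valid
(17,25,26): 17+25 > 26 → valid
(25,33,53): 25+33 > 53 → valid
(21,30,54): 21+30 ≤ 54 → not valid
(19,29,49): 19+29 ≤ 49 → not valid
(5,7,13): 5+7 ≤ 13 → not valid
(10,25,32): 10+25 > 32 → valid
(20,34,50): 20+34 > 50 → valid
4 of the 8 triples form a triangle.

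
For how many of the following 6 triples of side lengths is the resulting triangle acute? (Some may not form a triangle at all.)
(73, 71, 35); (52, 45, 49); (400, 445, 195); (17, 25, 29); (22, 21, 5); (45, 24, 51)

(73,71,35): 35²+71² = 6266 > 5329 = 73² → acute
(52,45,49): 45²+49² = 4426 > 2704 = 52² → acute
(400,445,195): 195²+400² = 198025 = 445² → right
(17,25,29): 17²+25² = 914 > 841 = 29² → acute
(22,21,5): 5²+21² = 466 < 484 = 22² → obtuse
(45,24,51): 24²+45² = 2601 = 51² → right
3 of the 6 are acute.

3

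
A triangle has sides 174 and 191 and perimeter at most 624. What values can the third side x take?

17 < x ≤ 259

Triangle inequality alone gives 17 < x < 365.
The perimeter condition gives x ≤ 624 − 174 − 191 = 259.
Intersecting the two: 17 < x ≤ 259.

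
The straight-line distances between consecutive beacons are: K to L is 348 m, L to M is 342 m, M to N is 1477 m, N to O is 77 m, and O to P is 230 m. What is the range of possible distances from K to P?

480 ≤ KP ≤ 2474 m

The maximum is all hops collinear in one direction: 348 + 342 + 1477 + 77 + 230 = 2474.
The longest hop is 1477; the others sum to 997. Folding the others back against it leaves at least 1477 − 997 = 480.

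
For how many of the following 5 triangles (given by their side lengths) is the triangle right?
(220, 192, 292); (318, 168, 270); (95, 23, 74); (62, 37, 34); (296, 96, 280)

3

(220,192,292): 192²+220² = 85264 = 292² → right
(318,168,270): 168²+270² = 101124 = 318² → right
(95,23,74): 23²+74² = 6005 < 9025 = 95² → obtuse
(62,37,34): 34²+37² = 2525 < 3844 = 62² → obtuse
(296,96,280): 96²+280² = 87616 = 296² → right
3 of the 5 are right.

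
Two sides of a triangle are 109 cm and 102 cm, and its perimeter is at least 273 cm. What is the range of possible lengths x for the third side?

Triangle inequality alone gives 7 < x < 211.
The perimeter condition gives x ≥ 273 − 109 − 102 = 62.
Intersecting the two: 62 ≤ x < 211.

62 ≤ x < 211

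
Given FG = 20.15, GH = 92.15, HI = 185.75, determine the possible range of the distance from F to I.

73.45 ≤ FI ≤ 298.05

The maximum is all hops collinear in one direction: 20.15 + 92.15 + 185.75 = 298.05.
The longest hop is 185.75; the others sum to 112.30. Folding the others back against it leaves at least 185.75 − 112.30 = 73.45.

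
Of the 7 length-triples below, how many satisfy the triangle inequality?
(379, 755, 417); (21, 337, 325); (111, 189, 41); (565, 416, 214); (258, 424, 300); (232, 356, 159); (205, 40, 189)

(379,417,755): 379+417 > 755 → valid
(21,325,337): 21+325 > 337 → valid
(41,111,189): 41+111 ≤ 189 → not valid
(214,416,565): 214+416 > 565 → valid
(258,300,424): 258+300 > 424 → valid
(159,232,356): 159+232 > 356 → valid
(40,189,205): 40+189 > 205 → valid
6 of the 7 triples form a triangle.

6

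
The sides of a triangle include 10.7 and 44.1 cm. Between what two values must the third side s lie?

By the triangle inequality, s must be less than 10.7 + 44.1 = 54.8 and greater than |10.7 − 44.1| = 33.4.

33.4 < s < 54.8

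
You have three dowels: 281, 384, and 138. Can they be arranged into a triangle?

The longest side is 384, and the other two sum to 419.
Since 419 > 384, the triangle inequality holds.

Yes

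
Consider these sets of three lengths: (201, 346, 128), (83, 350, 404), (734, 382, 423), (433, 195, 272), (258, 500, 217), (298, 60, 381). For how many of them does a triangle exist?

(128,201,346): 128+201 ≤ 346 → not valid
(83,350,404): 83+350 > 404 → valid
(382,423,734): 382+423 > 734 → valid
(195,272,433): 195+272 > 433 → valid
(217,258,500): 217+258 ≤ 500 → not valid
(60,298,381): 60+298 ≤ 381 → not valid
3 of the 6 triples form a triangle.

3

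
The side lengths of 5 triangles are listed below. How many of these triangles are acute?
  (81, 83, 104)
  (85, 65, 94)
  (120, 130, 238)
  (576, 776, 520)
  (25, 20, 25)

(81,83,104): 81²+83² = 13450 > 10816 = 104² → acute
(85,65,94): 65²+85² = 11450 > 8836 = 94² → acute
(120,130,238): 120²+130² = 31300 < 56644 = 238² → obtuse
(576,776,520): 520²+576² = 602176 = 776² → right
(25,20,25): 20²+25² = 1025 > 625 = 25² → acute
3 of the 5 are acute.

3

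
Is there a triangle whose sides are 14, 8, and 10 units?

The longest side is 14, and the other two sum to 18.
Since 18 > 14, the triangle inequality holds.

Yes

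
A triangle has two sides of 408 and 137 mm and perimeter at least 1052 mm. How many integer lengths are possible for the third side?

Triangle inequality: 271 < x < 545. Perimeter ≥ 1052 gives x ≥ 1052 − 408 − 137 = 507.
So 507 ≤ x < 545; integers 507 through 544: 38 values.

38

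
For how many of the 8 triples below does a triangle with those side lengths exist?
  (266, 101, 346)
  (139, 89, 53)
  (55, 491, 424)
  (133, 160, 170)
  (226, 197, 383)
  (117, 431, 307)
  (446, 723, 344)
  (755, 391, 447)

(101,266,346): 101+266 > 346 → valid
(53,89,139): 53+89 > 139 → valid
(55,424,491): 55+424 ≤ 491 → not valid
(133,160,170): 133+160 > 170 → valid
(197,226,383): 197+226 > 383 → valid
(117,307,431): 117+307 ≤ 431 → not valid
(344,446,723): 344+446 > 723 → valid
(391,447,755): 391+447 > 755 → valid
6 of the 8 triples form a triangle.

6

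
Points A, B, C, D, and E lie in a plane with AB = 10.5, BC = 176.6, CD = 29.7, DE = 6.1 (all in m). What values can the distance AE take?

The maximum is all hops collinear in one direction: 10.5 + 176.6 + 29.7 + 6.1 = 222.9.
The longest hop is 176.6; the others sum to 46.3. Folding the others back against it leaves at least 176.6 − 46.3 = 130.3.

130.3 ≤ AE ≤ 222.9 m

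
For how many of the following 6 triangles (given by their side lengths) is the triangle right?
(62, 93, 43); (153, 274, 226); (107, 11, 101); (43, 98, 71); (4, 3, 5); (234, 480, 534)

2

(62,93,43): 43²+62² = 5693 < 8649 = 93² → obtuse
(153,274,226): 153²+226² = 74485 < 75076 = 274² → obtuse
(107,11,101): 11²+101² = 10322 < 11449 = 107² → obtuse
(43,98,71): 43²+71² = 6890 < 9604 = 98² → obtuse
(4,3,5): 3²+4² = 25 = 5² → right
(234,480,534): 234²+480² = 285156 = 534² → right
2 of the 6 are right.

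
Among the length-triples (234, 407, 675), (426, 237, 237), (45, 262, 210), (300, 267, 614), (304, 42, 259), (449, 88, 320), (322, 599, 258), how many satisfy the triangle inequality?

(234,407,675): 234+407 ≤ 675 → not valid
(237,237,426): 237+237 > 426 → valid
(45,210,262): 45+210 ≤ 262 → not valid
(267,300,614): 267+300 ≤ 614 → not valid
(42,259,304): 42+259 ≤ 304 → not valid
(88,320,449): 88+320 ≤ 449 → not valid
(258,322,599): 258+322 ≤ 599 → not valid
1 of the 7 triples forms a triangle.

1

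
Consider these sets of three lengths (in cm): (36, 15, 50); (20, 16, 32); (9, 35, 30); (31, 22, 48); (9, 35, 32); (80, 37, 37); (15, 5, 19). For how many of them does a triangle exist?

6

(15,36,50): 15+36 > 50 → valid
(16,20,32): 16+20 > 32 → valid
(9,30,35): 9+30 > 35 → valid
(22,31,48): 22+31 > 48 → valid
(9,32,35): 9+32 > 35 → valid
(37,37,80): 37+37 ≤ 80 → not valid
(5,15,19): 5+15 > 19 → valid
6 of the 7 triples form a triangle.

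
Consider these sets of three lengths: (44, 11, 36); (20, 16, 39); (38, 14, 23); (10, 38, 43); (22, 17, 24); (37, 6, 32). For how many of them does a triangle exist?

4

(11,36,44): 11+36 > 44 → valid
(16,20,39): 16+20 ≤ 39 → not valid
(14,23,38): 14+23 ≤ 38 → not valid
(10,38,43): 10+38 > 43 → valid
(17,22,24): 17+22 > 24 → valid
(6,32,37): 6+32 > 37 → valid
4 of the 6 triples form a triangle.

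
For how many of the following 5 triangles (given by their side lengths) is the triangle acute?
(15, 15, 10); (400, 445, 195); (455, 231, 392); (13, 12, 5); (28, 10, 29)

2

(15,15,10): 10²+15² = 325 > 225 = 15² → acute
(400,445,195): 195²+400² = 198025 = 445² → right
(455,231,392): 231²+392² = 207025 = 455² → right
(13,12,5): 5²+12² = 169 = 13² → right
(28,10,29): 10²+28² = 884 > 841 = 29² → acute
2 of the 5 are acute.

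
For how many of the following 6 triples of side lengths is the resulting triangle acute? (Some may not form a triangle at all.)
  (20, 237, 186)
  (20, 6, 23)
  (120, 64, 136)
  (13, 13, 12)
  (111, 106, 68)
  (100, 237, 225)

(20,237,186): 20+186 ≤ 237, not a triangle
(20,6,23): 6²+20² = 436 < 529 = 23² → obtuse
(120,64,136): 64²+120² = 18496 = 136² → right
(13,13,12): 12²+13² = 313 > 169 = 13² → acute
(111,106,68): 68²+106² = 15860 > 12321 = 111² → acute
(100,237,225): 100²+225² = 60625 > 56169 = 237² → acute
3 of the 6 are acute.

3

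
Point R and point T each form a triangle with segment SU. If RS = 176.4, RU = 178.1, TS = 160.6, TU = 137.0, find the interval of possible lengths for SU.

23.6 < SU < 297.6

From triangle RSU: |176.4 − 178.1| < SU < 176.4 + 178.1, i.e. 1.7 < SU < 354.5.
From triangle TSU: 23.6 < SU < 297.6.
Both must hold, so SU lies in the intersection.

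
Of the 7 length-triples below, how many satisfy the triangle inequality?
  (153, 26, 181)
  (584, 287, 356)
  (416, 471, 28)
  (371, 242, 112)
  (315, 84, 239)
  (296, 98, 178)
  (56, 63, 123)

(26,153,181): 26+153 ≤ 181 → not valid
(287,356,584): 287+356 > 584 → valid
(28,416,471): 28+416 ≤ 471 → not valid
(112,242,371): 112+242 ≤ 371 → not valid
(84,239,315): 84+239 > 315 → valid
(98,178,296): 98+178 ≤ 296 → not valid
(56,63,123): 56+63 ≤ 123 → not valid
2 of the 7 triples form a triangle.

2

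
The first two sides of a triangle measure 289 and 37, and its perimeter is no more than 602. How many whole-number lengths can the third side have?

24

Triangle inequality: 252 < x < 326. Perimeter ≤ 602 gives x ≤ 602 − 289 − 37 = 276.
So 252 < x ≤ 276; integers 253 through 276: 24 values.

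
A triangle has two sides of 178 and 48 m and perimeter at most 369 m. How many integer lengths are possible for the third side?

13

Triangle inequality: 130 < x < 226. Perimeter ≤ 369 gives x ≤ 369 − 178 − 48 = 143.
So 130 < x ≤ 143; integers 131 through 143: 13 values.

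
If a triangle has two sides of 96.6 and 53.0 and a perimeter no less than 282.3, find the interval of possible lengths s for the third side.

132.7 ≤ s < 149.6

Triangle inequality alone gives 43.6 < s < 149.6.
The perimeter condition gives s ≥ 282.3 − 96.6 − 53.0 = 132.7.
Intersecting the two: 132.7 ≤ s < 149.6.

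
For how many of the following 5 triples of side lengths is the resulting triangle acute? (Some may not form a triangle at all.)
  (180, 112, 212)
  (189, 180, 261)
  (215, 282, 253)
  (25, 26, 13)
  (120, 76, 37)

2

(180,112,212): 112²+180² = 44944 = 212² → right
(189,180,261): 180²+189² = 68121 = 261² → right
(215,282,253): 215²+253² = 110234 > 79524 = 282² → acute
(25,26,13): 13²+25² = 794 > 676 = 26² → acute
(120,76,37): 37+76 ≤ 120, not a triangle
2 of the 5 are acute.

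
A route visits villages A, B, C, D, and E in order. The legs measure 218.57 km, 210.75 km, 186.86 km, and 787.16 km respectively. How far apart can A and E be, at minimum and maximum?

The maximum is all hops collinear in one direction: 218.57 + 210.75 + 186.86 + 787.16 = 1403.34.
The longest hop is 787.16; the others sum to 616.18. Folding the others back against it leaves at least 787.16 − 616.18 = 170.98.

170.98 ≤ AE ≤ 1403.34 km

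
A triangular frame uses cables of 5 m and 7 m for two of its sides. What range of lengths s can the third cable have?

By the triangle inequality, s must be less than 5 + 7 = 12 and greater than |5 − 7| = 2.

2 < s < 12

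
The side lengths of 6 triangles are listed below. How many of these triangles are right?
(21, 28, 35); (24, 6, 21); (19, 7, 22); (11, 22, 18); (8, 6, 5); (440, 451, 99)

2

(21,28,35): 21²+28² = 1225 = 35² → right
(24,6,21): 6²+21² = 477 < 576 = 24² → obtuse
(19,7,22): 7²+19² = 410 < 484 = 22² → obtuse
(11,22,18): 11²+18² = 445 < 484 = 22² → obtuse
(8,6,5): 5²+6² = 61 < 64 = 8² → obtuse
(440,451,99): 99²+440² = 203401 = 451² → right
2 of the 6 are right.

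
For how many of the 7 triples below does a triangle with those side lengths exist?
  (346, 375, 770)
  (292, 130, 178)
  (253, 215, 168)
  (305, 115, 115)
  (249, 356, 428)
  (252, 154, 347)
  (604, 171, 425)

4

(346,375,770): 346+375 ≤ 770 → not valid
(130,178,292): 130+178 > 292 → valid
(168,215,253): 168+215 > 253 → valid
(115,115,305): 115+115 ≤ 305 → not valid
(249,356,428): 249+356 > 428 → valid
(154,252,347): 154+252 > 347 → valid
(171,425,604): 171+425 ≤ 604 → not valid
4 of the 7 triples form a triangle.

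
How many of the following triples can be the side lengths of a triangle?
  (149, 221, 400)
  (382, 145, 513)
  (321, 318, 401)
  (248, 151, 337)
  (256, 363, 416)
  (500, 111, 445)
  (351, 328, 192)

6

(149,221,400): 149+221 ≤ 400 → not valid
(145,382,513): 145+382 > 513 → valid
(318,321,401): 318+321 > 401 → valid
(151,248,337): 151+248 > 337 → valid
(256,363,416): 256+363 > 416 → valid
(111,445,500): 111+445 > 500 → valid
(192,328,351): 192+328 > 351 → valid
6 of the 7 triples form a triangle.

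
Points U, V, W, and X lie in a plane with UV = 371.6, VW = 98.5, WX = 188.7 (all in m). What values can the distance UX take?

The maximum is all hops collinear in one direction: 371.6 + 98.5 + 188.7 = 658.8.
The longest hop is 371.6; the others sum to 287.2. Folding the others back against it leaves at least 371.6 − 287.2 = 84.4.

84.4 ≤ UX ≤ 658.8 m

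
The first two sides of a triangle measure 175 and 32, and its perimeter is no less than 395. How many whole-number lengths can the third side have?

19

Triangle inequality: 143 < x < 207. Perimeter ≥ 395 gives x ≥ 395 − 175 − 32 = 188.
So 188 ≤ x < 207; integers 188 through 206: 19 values.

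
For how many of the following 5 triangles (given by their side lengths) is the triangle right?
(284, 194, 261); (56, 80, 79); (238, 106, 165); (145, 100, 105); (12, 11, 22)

(284,194,261): 194²+261² = 105757 > 80656 = 284² → acute
(56,80,79): 56²+79² = 9377 > 6400 = 80² → acute
(238,106,165): 106²+165² = 38461 < 56644 = 238² → obtuse
(145,100,105): 100²+105² = 21025 = 145² → right
(12,11,22): 11²+12² = 265 < 484 = 22² → obtuse
1 of the 5 is right.

1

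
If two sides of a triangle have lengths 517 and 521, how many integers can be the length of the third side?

The third side lies in the open interval (4, 1038).
Integers from 5 to 1037 inclusive: 1037 − 5 + 1 = 1033.

1033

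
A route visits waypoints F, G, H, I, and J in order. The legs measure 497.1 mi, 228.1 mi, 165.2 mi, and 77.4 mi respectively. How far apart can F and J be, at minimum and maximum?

26.4 ≤ FJ ≤ 967.8 mi

The maximum is all hops collinear in one direction: 497.1 + 228.1 + 165.2 + 77.4 = 967.8.
The longest hop is 497.1; the others sum to 470.7. Folding the others back against it leaves at least 497.1 − 470.7 = 26.4.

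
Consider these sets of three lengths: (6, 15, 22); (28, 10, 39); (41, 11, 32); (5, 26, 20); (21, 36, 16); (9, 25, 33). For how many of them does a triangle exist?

(6,15,22): 6+15 ≤ 22 → not valid
(10,28,39): 10+28 ≤ 39 → not valid
(11,32,41): 11+32 > 41 → valid
(5,20,26): 5+20 ≤ 26 → not valid
(16,21,36): 16+21 > 36 → valid
(9,25,33): 9+25 > 33 → valid
3 of the 6 triples form a triangle.

3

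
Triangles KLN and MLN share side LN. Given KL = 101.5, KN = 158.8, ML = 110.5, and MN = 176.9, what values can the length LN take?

66.4 < LN < 260.3

From triangle KLN: |101.5 − 158.8| < LN < 101.5 + 158.8, i.e. 57.3 < LN < 260.3.
From triangle MLN: 66.4 < LN < 287.4.
Both must hold, so LN lies in the intersection.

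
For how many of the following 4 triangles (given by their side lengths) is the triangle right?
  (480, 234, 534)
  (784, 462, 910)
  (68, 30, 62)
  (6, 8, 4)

2

(480,234,534): 234²+480² = 285156 = 534² → right
(784,462,910): 462²+784² = 828100 = 910² → right
(68,30,62): 30²+62² = 4744 > 4624 = 68² → acute
(6,8,4): 4²+6² = 52 < 64 = 8² → obtuse
2 of the 4 are right.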